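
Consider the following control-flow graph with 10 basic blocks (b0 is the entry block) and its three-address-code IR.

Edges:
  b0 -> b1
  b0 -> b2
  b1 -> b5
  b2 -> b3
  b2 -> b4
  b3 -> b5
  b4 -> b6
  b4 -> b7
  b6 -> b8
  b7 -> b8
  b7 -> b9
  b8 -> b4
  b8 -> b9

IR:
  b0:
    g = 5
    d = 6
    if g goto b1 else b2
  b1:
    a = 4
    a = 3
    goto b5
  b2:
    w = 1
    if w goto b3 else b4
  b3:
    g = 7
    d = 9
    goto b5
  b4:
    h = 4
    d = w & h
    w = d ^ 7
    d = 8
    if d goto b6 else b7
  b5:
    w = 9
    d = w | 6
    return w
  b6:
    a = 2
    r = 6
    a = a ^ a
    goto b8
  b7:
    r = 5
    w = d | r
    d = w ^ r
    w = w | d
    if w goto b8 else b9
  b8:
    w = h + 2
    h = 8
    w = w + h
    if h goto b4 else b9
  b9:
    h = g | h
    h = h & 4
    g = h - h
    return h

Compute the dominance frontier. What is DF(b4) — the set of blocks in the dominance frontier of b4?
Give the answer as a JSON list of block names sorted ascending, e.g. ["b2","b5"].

Answer: ["b4"]

Working:
idom tree: b1←b0 b2←b0 b3←b2 b4←b2 b5←b0 b6←b4 b7←b4 b8←b4 b9←b4
Dom∩ at merges:
  b4: preds {b2,b8}: {b0,b2} ∩ {b0,b2,b4,b8} = {b0,b2}; idom=b2
  b5: preds {b1,b3}: {b0,b1} ∩ {b0,b2,b3} = {b0}; idom=b0
  b8: preds {b6,b7}: {b0,b2,b4,b6} ∩ {b0,b2,b4,b7} = {b0,b2,b4}; idom=b4
  b9: preds {b7,b8}: {b0,b2,b4,b7} ∩ {b0,b2,b4,b8} = {b0,b2,b4}; idom=b4

DF walk-up:
  b4←b2: walk · to b2
  b4←b8: walk b8→b4 to b2
  b5←b1: walk b1 to b0
  b5←b3: walk b3→b2 to b0
  b8←b6: walk b6 to b4
  b8←b7: walk b7 to b4
  b9←b7: walk b7 to b4
  b9←b8: walk b8 to b4
  DF(b0)=∅
  DF(b1)={b5}
  DF(b2)={b5}
  DF(b3)={b5}
  DF(b4)={b4}
  DF(b5)=∅
  DF(b6)={b8}
  DF(b7)={b8,b9}
  DF(b8)={b4,b9}
  DF(b9)=∅

DF(b4) = ["b4"]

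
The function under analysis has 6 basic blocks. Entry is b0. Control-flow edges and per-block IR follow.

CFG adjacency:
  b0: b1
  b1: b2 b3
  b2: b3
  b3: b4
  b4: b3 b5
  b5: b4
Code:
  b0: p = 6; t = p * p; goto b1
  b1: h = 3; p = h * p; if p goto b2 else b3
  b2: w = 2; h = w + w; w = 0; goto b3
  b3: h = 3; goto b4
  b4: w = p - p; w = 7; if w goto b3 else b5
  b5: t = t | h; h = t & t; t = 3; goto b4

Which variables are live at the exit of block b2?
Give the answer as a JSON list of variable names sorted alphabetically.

Answer: ["p", "t"]

Working:
def/use:
  b0: {p,t} / ∅
  b1: {h,p} / {p}
  b2: {h,w} / ∅
  b3: {h} / ∅
  b4: {w} / {p}
  b5: {h,t} / {h,t}

Liveness:
  b0 li=∅ lo={p,t}
  b1 li={p,t} lo={p,t}
  b2 li={p,t} lo={p,t}
  b3 li={p,t} lo={h,p,t}
  b4 li={h,p,t} lo={h,p,t}
  b5 li={h,p,t} lo={h,p,t}

live-out(b2) = ["p", "t"]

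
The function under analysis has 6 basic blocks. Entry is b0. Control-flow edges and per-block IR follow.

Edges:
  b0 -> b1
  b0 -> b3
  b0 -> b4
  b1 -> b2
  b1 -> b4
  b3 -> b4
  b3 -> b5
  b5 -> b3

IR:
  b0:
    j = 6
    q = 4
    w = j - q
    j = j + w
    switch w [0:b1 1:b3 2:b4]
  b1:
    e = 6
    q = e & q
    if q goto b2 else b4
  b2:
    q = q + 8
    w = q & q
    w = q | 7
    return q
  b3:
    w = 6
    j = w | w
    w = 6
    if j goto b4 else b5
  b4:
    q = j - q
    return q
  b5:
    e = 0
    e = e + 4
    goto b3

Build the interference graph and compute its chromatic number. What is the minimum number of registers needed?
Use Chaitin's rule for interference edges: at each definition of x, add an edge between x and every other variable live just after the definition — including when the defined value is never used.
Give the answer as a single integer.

Answer: 3

Derivation:
def/use:
  b0 def {j,q,w} use ∅
  b1 def {e,q} use {q}
  b2 def {q,w} use {q}
  b3 def {j,w} use ∅
  b4 def {q} use {j,q}
  b5 def {e} use ∅

Backward fixpoint:
  b0 li=∅ lo={j,q}
  b1 li={j,q} lo={j,q}
  b2 li={q} lo=∅
  b3 li={q} lo={j,q}
  b4 li={j,q} lo=∅
  b5 li={q} lo={q}

Conflict graph:
  e↔{j,q}
  j↔{e,q,w}
  q↔{e,j,w}
  w↔{j,q}

Colouring:
  lower bound: {e,j,q} mutually conflict ⇒ χ ≥ 3
  assign e→r2 j→r0 q→r1 w→r2 — no edge inside a register ⇒ χ ≤ 3
  χ = 3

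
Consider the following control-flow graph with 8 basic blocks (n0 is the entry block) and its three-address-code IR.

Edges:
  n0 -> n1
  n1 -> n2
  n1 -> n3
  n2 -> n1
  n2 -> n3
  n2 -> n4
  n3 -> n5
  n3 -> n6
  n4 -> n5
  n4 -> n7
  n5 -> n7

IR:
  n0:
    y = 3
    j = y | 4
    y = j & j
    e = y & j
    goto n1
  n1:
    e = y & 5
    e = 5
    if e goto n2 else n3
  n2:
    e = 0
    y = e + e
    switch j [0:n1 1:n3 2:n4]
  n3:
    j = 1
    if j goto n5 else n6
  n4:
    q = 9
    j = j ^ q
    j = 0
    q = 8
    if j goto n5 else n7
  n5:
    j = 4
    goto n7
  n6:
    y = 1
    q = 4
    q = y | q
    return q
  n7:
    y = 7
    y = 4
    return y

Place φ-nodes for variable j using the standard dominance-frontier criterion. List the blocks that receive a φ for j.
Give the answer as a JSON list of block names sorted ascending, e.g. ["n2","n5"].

Answer: ["n5", "n7"]

Working:
idom tree: n1←n0 n2←n1 n3←n1 n4←n2 n5←n1 n6←n3 n7←n1
Dom∩ at merges:
  n1: preds {n0,n2}: {n0} ∩ {n0,n1,n2} = {n0}; idom=n0
  n3: preds {n1,n2}: {n0,n1} ∩ {n0,n1,n2} = {n0,n1}; idom=n1
  n5: preds {n3,n4}: {n0,n1,n3} ∩ {n0,n1,n2,n4} = {n0,n1}; idom=n1
  n7: preds {n4,n5}: {n0,n1,n2,n4} ∩ {n0,n1,n5} = {n0,n1}; idom=n1

DF walk-up:
  n1←n0: walk · to n0
  n1←n2: walk n2→n1 to n0
  n3←n1: walk · to n1
  n3←n2: walk n2 to n1
  n5←n3: walk n3 to n1
  n5←n4: walk n4→n2 to n1
  n7←n4: walk n4→n2 to n1
  n7←n5: walk n5 to n1
  n0: DF=∅
  n1: DF={n1}
  n2: DF={n1,n3,n5,n7}
  n3: DF={n5}
  n4: DF={n5,n7}
  n5: DF={n7}
  n6: DF=∅
  n7: DF=∅

φ for j: defs {n0,n3,n4,n5}
  DF⁺ = {n5,n7}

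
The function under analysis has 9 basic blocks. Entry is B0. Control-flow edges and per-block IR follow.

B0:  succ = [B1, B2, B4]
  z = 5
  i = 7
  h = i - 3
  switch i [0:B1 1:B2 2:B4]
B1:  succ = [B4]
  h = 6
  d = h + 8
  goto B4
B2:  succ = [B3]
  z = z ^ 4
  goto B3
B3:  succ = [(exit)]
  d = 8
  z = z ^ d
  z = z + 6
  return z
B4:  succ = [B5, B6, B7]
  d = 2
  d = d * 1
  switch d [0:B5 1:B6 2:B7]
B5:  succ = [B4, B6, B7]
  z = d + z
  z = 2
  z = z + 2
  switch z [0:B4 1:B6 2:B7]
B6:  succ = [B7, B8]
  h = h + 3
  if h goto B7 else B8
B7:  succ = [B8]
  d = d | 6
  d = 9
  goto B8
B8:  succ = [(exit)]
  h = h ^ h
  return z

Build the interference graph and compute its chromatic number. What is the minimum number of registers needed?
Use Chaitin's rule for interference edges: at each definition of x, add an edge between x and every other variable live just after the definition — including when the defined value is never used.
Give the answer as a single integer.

Answer: 3

Working:
Per-block:
  B0: def={h,i,z} ue=∅
  B1: def={d,h} ue=∅
  B2: def={z} ue={z}
  B3: def={d,z} ue={z}
  B4: def={d} ue=∅
  B5: def={z} ue={d,z}
  B6: def={h} ue={h}
  B7: def={d} ue={d}
  B8: def={h} ue={h,z}

Backward fixpoint:
  B0 li=∅ lo={h,z}
  B1 li={z} lo={h,z}
  B2 li={z} lo={z}
  B3 li={z} lo=∅
  B4 li={h,z} lo={d,h,z}
  B5 li={d,h,z} lo={d,h,z}
  B6 li={d,h,z} lo={d,h,z}
  B7 li={d,h,z} lo={h,z}
  B8 li={h,z} lo=∅

Interfere edges:
  d: {h,z}
  h: {d,i,z}
  i: {h,z}
  z: {d,h,i}

Registers:
  lower bound: {d,h,z} mutually conflict ⇒ χ ≥ 3
  3-colouring: r0={h}  r1={z}  r2={d,i}
  χ = 3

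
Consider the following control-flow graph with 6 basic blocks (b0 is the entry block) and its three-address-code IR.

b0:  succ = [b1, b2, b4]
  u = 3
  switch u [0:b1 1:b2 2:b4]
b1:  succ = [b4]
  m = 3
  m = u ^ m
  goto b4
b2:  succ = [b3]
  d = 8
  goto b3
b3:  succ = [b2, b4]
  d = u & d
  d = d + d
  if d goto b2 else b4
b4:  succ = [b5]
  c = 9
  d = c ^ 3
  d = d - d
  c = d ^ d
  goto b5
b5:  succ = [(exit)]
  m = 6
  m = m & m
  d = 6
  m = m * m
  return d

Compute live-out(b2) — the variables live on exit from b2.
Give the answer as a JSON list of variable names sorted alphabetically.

Answer: ["d", "u"]

Working:
Block summaries:
  b0: {u} / ∅
  b1: {m} / {u}
  b2: {d} / ∅
  b3: {d} / {d,u}
  b4: {c,d} / ∅
  b5: {d,m} / ∅

Backward fixpoint:
  live b0: ∅→{u}
  live b1: {u}→∅
  live b2: {u}→{d,u}
  live b3: {d,u}→{u}
  live b4: ∅→∅
  live b5: ∅→∅

live-out(b2) = ["d", "u"]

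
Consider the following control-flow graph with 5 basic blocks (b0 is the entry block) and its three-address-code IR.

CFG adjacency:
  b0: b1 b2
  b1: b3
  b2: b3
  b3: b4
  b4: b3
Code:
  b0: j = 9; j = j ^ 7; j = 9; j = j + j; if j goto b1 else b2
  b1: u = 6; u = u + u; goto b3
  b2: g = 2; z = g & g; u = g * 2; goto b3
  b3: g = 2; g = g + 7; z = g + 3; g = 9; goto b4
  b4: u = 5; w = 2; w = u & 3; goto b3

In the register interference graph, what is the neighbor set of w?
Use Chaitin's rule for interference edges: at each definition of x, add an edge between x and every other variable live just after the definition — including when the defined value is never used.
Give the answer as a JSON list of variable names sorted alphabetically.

Answer: ["u"]

Analysis:
def/use:
  b0: def={j} ue=∅
  b1: def={u} ue=∅
  b2: def={g,u,z} ue=∅
  b3: def={g,z} ue=∅
  b4: def={u,w} ue=∅

Backward fixpoint:
  b0 li=∅ lo=∅
  b1 li=∅ lo=∅
  b2 li=∅ lo=∅
  b3 li=∅ lo=∅
  b4 li=∅ lo=∅

Interfere edges:
  g — {z}
  j — ∅
  u — {w}
  w — {u}
  z — {g}

N(w) = ["u"]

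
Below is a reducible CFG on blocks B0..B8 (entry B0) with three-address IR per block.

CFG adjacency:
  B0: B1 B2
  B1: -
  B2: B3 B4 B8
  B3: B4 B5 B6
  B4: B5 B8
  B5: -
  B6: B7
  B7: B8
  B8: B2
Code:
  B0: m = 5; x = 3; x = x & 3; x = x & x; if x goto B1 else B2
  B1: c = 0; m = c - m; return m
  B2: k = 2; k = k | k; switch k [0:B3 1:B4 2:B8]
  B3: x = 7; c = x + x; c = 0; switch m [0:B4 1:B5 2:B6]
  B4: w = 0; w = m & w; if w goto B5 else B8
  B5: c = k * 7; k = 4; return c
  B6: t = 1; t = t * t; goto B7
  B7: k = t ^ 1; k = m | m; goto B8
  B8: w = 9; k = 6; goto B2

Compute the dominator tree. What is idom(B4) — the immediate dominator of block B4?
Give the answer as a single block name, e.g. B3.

Answer: B2

Derivation:
idom tree: B1←B0 B2←B0 B3←B2 B4←B2 B5←B2 B6←B3 B7←B6 B8←B2
Dom∩ at merges:
  B2: preds {B0,B8}: {B0} ∩ {B0,B2,B8} = {B0}; idom=B0
  B4: preds {B2,B3}: {B0,B2} ∩ {B0,B2,B3} = {B0,B2}; idom=B2
  B5: preds {B3,B4}: {B0,B2,B3} ∩ {B0,B2,B4} = {B0,B2}; idom=B2
  B8: preds {B2,B4,B7}: {B0,B2} ∩ {B0,B2,B4} ∩ {B0,B2,B3,B6,B7} = {B0,B2}; idom=B2

idom(B4) = B2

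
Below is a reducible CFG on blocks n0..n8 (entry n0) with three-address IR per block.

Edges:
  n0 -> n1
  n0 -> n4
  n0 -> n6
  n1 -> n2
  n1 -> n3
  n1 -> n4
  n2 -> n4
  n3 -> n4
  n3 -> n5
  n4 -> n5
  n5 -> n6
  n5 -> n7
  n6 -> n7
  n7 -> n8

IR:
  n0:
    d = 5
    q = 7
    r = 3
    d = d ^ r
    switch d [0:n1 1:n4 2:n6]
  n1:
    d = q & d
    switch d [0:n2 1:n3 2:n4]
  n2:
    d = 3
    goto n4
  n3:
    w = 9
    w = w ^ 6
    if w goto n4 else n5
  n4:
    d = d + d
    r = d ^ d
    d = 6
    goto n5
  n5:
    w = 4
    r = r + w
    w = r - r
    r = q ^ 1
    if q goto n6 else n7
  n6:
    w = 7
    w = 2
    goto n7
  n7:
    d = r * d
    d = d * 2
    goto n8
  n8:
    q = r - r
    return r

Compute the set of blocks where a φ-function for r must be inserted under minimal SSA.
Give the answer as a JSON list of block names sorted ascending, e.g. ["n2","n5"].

idom tree: n1←n0 n2←n1 n3←n1 n4←n0 n5←n0 n6←n0 n7←n0 n8←n7
Dom∩ at merges:
  n4: preds {n0,n1,n2,n3}: {n0} ∩ {n0,n1} ∩ {n0,n1,n2} ∩ {n0,n1,n3} = {n0}; idom=n0
  n5: preds {n3,n4}: {n0,n1,n3} ∩ {n0,n4} = {n0}; idom=n0
  n6: preds {n0,n5}: {n0} ∩ {n0,n5} = {n0}; idom=n0
  n7: preds {n5,n6}: {n0,n5} ∩ {n0,n6} = {n0}; idom=n0

DF walk-up:
  join n4 pred n0: · stop@n0
  join n4 pred n1: n1 stop@n0
  join n4 pred n2: n2→n1 stop@n0
  join n4 pred n3: n3→n1 stop@n0
  join n5 pred n3: n3→n1 stop@n0
  join n5 pred n4: n4 stop@n0
  join n6 pred n0: · stop@n0
  join n6 pred n5: n5 stop@n0
  join n7 pred n5: n5 stop@n0
  join n7 pred n6: n6 stop@n0
  n0: DF=∅
  n1: DF={n4,n5}
  n2: DF={n4}
  n3: DF={n4,n5}
  n4: DF={n5}
  n5: DF={n6,n7}
  n6: DF={n7}
  n7: DF=∅
  n8: DF=∅

φ for r: defs {n0,n4,n5}
  DF⁺ = {n5,n6,n7}

Answer: ["n5", "n6", "n7"]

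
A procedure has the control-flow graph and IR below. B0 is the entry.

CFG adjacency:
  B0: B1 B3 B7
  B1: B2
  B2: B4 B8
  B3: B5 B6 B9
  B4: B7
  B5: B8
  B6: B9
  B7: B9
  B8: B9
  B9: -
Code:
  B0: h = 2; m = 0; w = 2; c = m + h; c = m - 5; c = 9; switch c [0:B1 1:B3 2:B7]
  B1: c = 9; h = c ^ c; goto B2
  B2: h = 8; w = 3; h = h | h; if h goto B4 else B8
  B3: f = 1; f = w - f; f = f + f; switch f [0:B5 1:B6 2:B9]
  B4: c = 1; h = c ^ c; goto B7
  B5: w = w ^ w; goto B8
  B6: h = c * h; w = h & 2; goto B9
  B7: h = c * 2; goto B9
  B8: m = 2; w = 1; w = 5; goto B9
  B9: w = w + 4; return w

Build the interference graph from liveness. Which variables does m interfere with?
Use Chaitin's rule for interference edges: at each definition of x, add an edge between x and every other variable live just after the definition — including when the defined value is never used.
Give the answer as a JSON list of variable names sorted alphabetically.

Answer: ["c", "h", "w"]

Working:
Block summaries:
  B0 def {c,h,m,w} use ∅
  B1 def {c,h} use ∅
  B2 def {h,w} use ∅
  B3 def {f} use {w}
  B4 def {c,h} use ∅
  B5 def {w} use {w}
  B6 def {h,w} use {c,h}
  B7 def {h} use {c}
  B8 def {m,w} use ∅
  B9 def {w} use {w}

Backward fixpoint:
  live B0: ∅→{c,h,w}
  live B1: ∅→∅
  live B2: ∅→{w}
  live B3: {c,h,w}→{c,h,w}
  live B4: {w}→{c,w}
  live B5: {w}→∅
  live B6: {c,h}→{w}
  live B7: {c,w}→{w}
  live B8: ∅→{w}
  live B9: {w}→∅

Interfere edges:
  c: {f,h,m,w}
  f: {c,h,w}
  h: {c,f,m,w}
  m: {c,h,w}
  w: {c,f,h,m}

N(m) = ["c", "h", "w"]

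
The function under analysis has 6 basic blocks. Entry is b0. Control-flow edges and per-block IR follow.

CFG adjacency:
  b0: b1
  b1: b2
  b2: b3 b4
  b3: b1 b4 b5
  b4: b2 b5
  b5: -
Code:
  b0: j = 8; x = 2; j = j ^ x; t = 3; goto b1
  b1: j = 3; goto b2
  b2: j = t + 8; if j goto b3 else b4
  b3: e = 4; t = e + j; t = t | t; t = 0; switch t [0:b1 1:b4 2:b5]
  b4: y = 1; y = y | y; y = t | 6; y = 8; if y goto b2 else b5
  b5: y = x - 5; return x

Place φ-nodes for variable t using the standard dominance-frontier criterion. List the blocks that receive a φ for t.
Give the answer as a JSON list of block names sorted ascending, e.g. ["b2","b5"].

Answer: ["b1", "b2", "b4", "b5"]

Derivation:
idom tree: b1←b0 b2←b1 b3←b2 b4←b2 b5←b2
Join-block Dom:
  b1: preds {b0,b3}: {b0} ∩ {b0,b1,b2,b3} = {b0}; idom=b0
  b2: preds {b1,b4}: {b0,b1} ∩ {b0,b1,b2,b4} = {b0,b1}; idom=b1
  b4: preds {b2,b3}: {b0,b1,b2} ∩ {b0,b1,b2,b3} = {b0,b1,b2}; idom=b2
  b5: preds {b3,b4}: {b0,b1,b2,b3} ∩ {b0,b1,b2,b4} = {b0,b1,b2}; idom=b2

DF derivation:
  join b1 pred b0: · stop@b0
  join b1 pred b3: b3→b2→b1 stop@b0
  join b2 pred b1: · stop@b1
  join b2 pred b4: b4→b2 stop@b1
  join b4 pred b2: · stop@b2
  join b4 pred b3: b3 stop@b2
  join b5 pred b3: b3 stop@b2
  join b5 pred b4: b4 stop@b2
  b0 → ∅
  b1 → {b1}
  b2 → {b1,b2}
  b3 → {b1,b4,b5}
  b4 → {b2,b5}
  b5 → ∅

φ for t: defs {b0,b3}
  DF⁺ = {b1,b2,b4,b5}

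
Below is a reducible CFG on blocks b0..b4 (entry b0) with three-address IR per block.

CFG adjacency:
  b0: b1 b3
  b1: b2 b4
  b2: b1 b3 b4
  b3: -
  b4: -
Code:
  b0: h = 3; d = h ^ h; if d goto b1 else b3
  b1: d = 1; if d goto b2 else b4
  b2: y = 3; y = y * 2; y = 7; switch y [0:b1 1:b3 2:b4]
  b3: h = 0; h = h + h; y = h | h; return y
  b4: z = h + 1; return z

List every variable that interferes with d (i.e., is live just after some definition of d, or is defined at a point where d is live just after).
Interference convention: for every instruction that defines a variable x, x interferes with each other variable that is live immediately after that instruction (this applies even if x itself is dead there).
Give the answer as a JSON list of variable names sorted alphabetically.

Per-block:
  b0 def {d,h} use ∅
  b1 def {d} use ∅
  b2 def {y} use ∅
  b3 def {h,y} use ∅
  b4 def {z} use {h}

Backward fixpoint:
  b0 li=∅ lo={h}
  b1 li={h} lo={h}
  b2 li={h} lo={h}
  b3 li=∅ lo=∅
  b4 li={h} lo=∅

Interfere edges:
  d — {h}
  h — {d,y}
  y — {h}
  z — ∅

N(d) = ["h"]

Answer: ["h"]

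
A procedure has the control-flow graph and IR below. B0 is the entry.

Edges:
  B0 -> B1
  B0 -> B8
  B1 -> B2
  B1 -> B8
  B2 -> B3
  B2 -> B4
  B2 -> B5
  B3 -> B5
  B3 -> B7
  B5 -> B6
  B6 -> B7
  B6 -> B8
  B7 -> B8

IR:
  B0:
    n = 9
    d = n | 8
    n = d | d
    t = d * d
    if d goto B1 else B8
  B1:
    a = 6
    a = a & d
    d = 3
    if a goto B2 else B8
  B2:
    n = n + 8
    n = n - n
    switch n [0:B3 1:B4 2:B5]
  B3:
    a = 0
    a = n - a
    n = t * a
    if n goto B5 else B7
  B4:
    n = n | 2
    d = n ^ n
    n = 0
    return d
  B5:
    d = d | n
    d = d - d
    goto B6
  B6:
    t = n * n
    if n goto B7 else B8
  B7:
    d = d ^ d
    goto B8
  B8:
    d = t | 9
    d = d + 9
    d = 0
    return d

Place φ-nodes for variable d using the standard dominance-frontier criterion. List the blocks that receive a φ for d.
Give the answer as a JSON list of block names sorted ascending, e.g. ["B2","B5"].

idom tree: B1←B0 B2←B1 B3←B2 B4←B2 B5←B2 B6←B5 B7←B2 B8←B0
Dom at joins:
  B5: preds {B2,B3}: {B0,B1,B2} ∩ {B0,B1,B2,B3} = {B0,B1,B2}; idom=B2
  B7: preds {B3,B6}: {B0,B1,B2,B3} ∩ {B0,B1,B2,B5,B6} = {B0,B1,B2}; idom=B2
  B8: preds {B0,B1,B6,B7}: {B0} ∩ {B0,B1} ∩ {B0,B1,B2,B5,B6} ∩ {B0,B1,B2,B7} = {B0}; idom=B0

Frontier:
  join B5 pred B2: · stop@B2
  join B5 pred B3: B3 stop@B2
  join B7 pred B3: B3 stop@B2
  join B7 pred B6: B6→B5 stop@B2
  join B8 pred B0: · stop@B0
  join B8 pred B1: B1 stop@B0
  join B8 pred B6: B6→B5→B2→B1 stop@B0
  join B8 pred B7: B7→B2→B1 stop@B0
  B0 → ∅
  B1 → {B8}
  B2 → {B8}
  B3 → {B5,B7}
  B4 → ∅
  B5 → {B7,B8}
  B6 → {B7,B8}
  B7 → {B8}
  B8 → ∅

φ for d: defs {B0,B1,B4,B5,B7,B8}
  DF⁺ = {B7,B8}

Answer: ["B7", "B8"]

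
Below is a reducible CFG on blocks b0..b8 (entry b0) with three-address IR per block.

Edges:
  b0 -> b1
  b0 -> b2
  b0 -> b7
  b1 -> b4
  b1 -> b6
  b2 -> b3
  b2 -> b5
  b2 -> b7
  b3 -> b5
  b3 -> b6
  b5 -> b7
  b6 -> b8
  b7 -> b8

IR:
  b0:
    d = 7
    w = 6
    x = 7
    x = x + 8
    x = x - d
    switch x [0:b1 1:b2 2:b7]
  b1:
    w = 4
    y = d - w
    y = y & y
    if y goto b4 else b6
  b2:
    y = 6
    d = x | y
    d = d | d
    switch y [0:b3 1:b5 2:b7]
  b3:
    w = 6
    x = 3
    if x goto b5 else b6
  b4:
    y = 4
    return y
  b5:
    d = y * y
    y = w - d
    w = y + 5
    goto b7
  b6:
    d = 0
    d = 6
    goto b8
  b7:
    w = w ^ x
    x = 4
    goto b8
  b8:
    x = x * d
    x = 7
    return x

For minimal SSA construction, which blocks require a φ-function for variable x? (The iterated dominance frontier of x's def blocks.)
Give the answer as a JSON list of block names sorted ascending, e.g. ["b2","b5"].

Answer: ["b5", "b6", "b7", "b8"]

Analysis:
idom tree: b1←b0 b2←b0 b3←b2 b4←b1 b5←b2 b6←b0 b7←b0 b8←b0
Join-block Dom:
  b5: preds {b2,b3}: {b0,b2} ∩ {b0,b2,b3} = {b0,b2}; idom=b2
  b6: preds {b1,b3}: {b0,b1} ∩ {b0,b2,b3} = {b0}; idom=b0
  b7: preds {b0,b2,b5}: {b0} ∩ {b0,b2} ∩ {b0,b2,b5} = {b0}; idom=b0
  b8: preds {b6,b7}: {b0,b6} ∩ {b0,b7} = {b0}; idom=b0

DF derivation:
  b5←b2: walk · to b2
  b5←b3: walk b3 to b2
  b6←b1: walk b1 to b0
  b6←b3: walk b3→b2 to b0
  b7←b0: walk · to b0
  b7←b2: walk b2 to b0
  b7←b5: walk b5→b2 to b0
  b8←b6: walk b6 to b0
  b8←b7: walk b7 to b0
  DF(b0)=∅
  DF(b1)={b6}
  DF(b2)={b6,b7}
  DF(b3)={b5,b6}
  DF(b4)=∅
  DF(b5)={b7}
  DF(b6)={b8}
  DF(b7)={b8}
  DF(b8)=∅

φ for x: defs {b0,b3,b7,b8}
  DF⁺ = {b5,b6,b7,b8}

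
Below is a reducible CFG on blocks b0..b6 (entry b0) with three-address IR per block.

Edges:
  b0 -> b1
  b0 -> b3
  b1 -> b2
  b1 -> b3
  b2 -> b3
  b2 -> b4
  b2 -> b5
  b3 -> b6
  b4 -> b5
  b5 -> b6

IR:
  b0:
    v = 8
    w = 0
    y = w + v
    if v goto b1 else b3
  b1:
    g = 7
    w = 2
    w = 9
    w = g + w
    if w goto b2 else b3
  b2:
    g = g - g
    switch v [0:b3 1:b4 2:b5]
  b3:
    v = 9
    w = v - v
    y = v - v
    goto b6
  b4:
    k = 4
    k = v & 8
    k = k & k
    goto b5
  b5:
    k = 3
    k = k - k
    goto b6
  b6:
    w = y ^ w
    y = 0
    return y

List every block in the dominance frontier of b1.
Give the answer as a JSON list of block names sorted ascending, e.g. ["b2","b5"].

idom tree: b1←b0 b2←b1 b3←b0 b4←b2 b5←b2 b6←b0
Dom∩ at merges:
  b3: preds {b0,b1,b2}: {b0} ∩ {b0,b1} ∩ {b0,b1,b2} = {b0}; idom=b0
  b5: preds {b2,b4}: {b0,b1,b2} ∩ {b0,b1,b2,b4} = {b0,b1,b2}; idom=b2
  b6: preds {b3,b5}: {b0,b3} ∩ {b0,b1,b2,b5} = {b0}; idom=b0

DF walk-up:
  b3←b0: walk · to b0
  b3←b1: walk b1 to b0
  b3←b2: walk b2→b1 to b0
  b5←b2: walk · to b2
  b5←b4: walk b4 to b2
  b6←b3: walk b3 to b0
  b6←b5: walk b5→b2→b1 to b0
  DF(b0)=∅
  DF(b1)={b3,b6}
  DF(b2)={b3,b6}
  DF(b3)={b6}
  DF(b4)={b5}
  DF(b5)={b6}
  DF(b6)=∅

DF(b1) = ["b3", "b6"]

Answer: ["b3", "b6"]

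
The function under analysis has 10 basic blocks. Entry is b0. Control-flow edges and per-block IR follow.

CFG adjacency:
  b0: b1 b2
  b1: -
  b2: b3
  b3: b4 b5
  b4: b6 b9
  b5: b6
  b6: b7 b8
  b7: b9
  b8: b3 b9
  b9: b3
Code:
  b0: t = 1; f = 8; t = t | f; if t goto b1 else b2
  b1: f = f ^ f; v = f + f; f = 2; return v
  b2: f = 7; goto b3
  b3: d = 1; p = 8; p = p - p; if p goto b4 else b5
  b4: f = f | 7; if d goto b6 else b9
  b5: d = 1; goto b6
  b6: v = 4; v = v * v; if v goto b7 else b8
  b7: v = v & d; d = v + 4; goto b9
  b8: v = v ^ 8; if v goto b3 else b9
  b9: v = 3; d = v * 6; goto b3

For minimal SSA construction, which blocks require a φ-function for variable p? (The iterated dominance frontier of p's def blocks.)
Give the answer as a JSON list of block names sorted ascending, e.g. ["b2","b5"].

Answer: ["b3"]

Derivation:
idom tree: b1←b0 b2←b0 b3←b2 b4←b3 b5←b3 b6←b3 b7←b6 b8←b6 b9←b3
Dom∩ at merges:
  b3: preds {b2,b8,b9}: {b0,b2} ∩ {b0,b2,b3,b6,b8} ∩ {b0,b2,b3,b9} = {b0,b2}; idom=b2
  b6: preds {b4,b5}: {b0,b2,b3,b4} ∩ {b0,b2,b3,b5} = {b0,b2,b3}; idom=b3
  b9: preds {b4,b7,b8}: {b0,b2,b3,b4} ∩ {b0,b2,b3,b6,b7} ∩ {b0,b2,b3,b6,b8} = {b0,b2,b3}; idom=b3

Frontier:
  join b3 pred b2: · stop@b2
  join b3 pred b8: b8→b6→b3 stop@b2
  join b3 pred b9: b9→b3 stop@b2
  join b6 pred b4: b4 stop@b3
  join b6 pred b5: b5 stop@b3
  join b9 pred b4: b4 stop@b3
  join b9 pred b7: b7→b6 stop@b3
  join b9 pred b8: b8→b6 stop@b3
  DF(b0)=∅
  DF(b1)=∅
  DF(b2)=∅
  DF(b3)={b3}
  DF(b4)={b6,b9}
  DF(b5)={b6}
  DF(b6)={b3,b9}
  DF(b7)={b9}
  DF(b8)={b3,b9}
  DF(b9)={b3}

φ for p: defs {b3}
  DF⁺ = {b3}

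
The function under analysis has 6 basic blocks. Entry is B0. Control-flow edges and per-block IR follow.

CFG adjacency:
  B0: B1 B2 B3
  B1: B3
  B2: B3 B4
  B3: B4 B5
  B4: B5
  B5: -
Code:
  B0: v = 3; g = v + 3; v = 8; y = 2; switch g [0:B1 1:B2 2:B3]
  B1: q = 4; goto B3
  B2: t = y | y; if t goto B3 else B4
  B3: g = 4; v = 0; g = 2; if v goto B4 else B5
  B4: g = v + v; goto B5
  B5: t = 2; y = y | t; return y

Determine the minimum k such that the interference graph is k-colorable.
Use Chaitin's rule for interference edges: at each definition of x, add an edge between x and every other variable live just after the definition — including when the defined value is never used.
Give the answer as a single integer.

Answer: 3

Analysis:
Per-block:
  B0 def {g,v,y} use ∅
  B1 def {q} use ∅
  B2 def {t} use {y}
  B3 def {g,v} use ∅
  B4 def {g} use {v}
  B5 def {t,y} use {y}

Live sets:
  live B0: ∅→{v,y}
  live B1: {y}→{y}
  live B2: {v,y}→{v,y}
  live B3: {y}→{v,y}
  live B4: {v,y}→{y}
  live B5: {y}→∅

Interfere edges:
  g — {v,y}
  q — {y}
  t — {v,y}
  v — {g,t,y}
  y — {g,q,t,v}

Chromatic number:
  lower bound: {g,v,y} mutually conflict ⇒ χ ≥ 3
  3-colouring: r0={y}  r1={q,v}  r2={g,t}
  χ = 3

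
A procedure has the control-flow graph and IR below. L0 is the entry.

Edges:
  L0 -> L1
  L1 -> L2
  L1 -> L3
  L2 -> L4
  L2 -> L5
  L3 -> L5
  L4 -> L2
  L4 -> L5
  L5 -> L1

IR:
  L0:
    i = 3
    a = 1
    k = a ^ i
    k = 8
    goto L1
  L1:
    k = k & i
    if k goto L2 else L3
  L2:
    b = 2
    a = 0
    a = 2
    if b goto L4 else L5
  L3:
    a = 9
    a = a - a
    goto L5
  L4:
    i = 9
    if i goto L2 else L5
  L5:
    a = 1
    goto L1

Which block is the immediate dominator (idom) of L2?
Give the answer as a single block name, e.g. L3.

Answer: L1

Analysis:
idom tree: L1←L0 L2←L1 L3←L1 L4←L2 L5←L1
Join-block Dom:
  L1: preds {L0,L5}: {L0} ∩ {L0,L1,L5} = {L0}; idom=L0
  L2: preds {L1,L4}: {L0,L1} ∩ {L0,L1,L2,L4} = {L0,L1}; idom=L1
  L5: preds {L2,L3,L4}: {L0,L1,L2} ∩ {L0,L1,L3} ∩ {L0,L1,L2,L4} = {L0,L1}; idom=L1

idom(L2) = L1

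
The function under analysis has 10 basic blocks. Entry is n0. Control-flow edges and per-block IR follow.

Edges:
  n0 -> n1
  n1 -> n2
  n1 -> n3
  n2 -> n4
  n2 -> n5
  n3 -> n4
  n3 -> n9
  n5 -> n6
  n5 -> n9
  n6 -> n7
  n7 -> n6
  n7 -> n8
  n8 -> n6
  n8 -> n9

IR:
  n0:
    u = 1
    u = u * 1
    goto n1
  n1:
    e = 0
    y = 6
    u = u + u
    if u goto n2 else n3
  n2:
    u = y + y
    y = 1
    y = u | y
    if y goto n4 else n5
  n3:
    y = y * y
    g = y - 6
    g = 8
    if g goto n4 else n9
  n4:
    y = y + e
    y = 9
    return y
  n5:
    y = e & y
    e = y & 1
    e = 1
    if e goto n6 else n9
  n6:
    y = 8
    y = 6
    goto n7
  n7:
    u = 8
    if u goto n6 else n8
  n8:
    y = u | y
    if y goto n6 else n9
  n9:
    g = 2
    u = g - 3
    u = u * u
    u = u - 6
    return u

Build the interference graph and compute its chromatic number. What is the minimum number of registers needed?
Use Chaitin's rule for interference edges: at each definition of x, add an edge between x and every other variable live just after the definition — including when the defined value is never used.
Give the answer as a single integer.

Answer: 3

Derivation:
Per-block:
  n0: def={u} ue=∅
  n1: def={e,u,y} ue={u}
  n2: def={u,y} ue={y}
  n3: def={g,y} ue={y}
  n4: def={y} ue={e,y}
  n5: def={e,y} ue={e,y}
  n6: def={y} ue=∅
  n7: def={u} ue=∅
  n8: def={y} ue={u,y}
  n9: def={g,u} ue=∅

Liveness:
  live n0: ∅→{u}
  live n1: {u}→{e,y}
  live n2: {e,y}→{e,y}
  live n3: {e,y}→{e,y}
  live n4: {e,y}→∅
  live n5: {e,y}→∅
  live n6: ∅→{y}
  live n7: {y}→{u,y}
  live n8: {u,y}→∅
  live n9: ∅→∅

Conflict graph:
  e↔{g,u,y}
  g↔{e,y}
  u↔{e,y}
  y↔{e,g,u}

Registers:
  lower bound: {e,g,y} mutually conflict ⇒ χ ≥ 3
  assign e→r0 g→r2 u→r2 y→r1 — no edge inside a register ⇒ χ ≤ 3
  χ = 3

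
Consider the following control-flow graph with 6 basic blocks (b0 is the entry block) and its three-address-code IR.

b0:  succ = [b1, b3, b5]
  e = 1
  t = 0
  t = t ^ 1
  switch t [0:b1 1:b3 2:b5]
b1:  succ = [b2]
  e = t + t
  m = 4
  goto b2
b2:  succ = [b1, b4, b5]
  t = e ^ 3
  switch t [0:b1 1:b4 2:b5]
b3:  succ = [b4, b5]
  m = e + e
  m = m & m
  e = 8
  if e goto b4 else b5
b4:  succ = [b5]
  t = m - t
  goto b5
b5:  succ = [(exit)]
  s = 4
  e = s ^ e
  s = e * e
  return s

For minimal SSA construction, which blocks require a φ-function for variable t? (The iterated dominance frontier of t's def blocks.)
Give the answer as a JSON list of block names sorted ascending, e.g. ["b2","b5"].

Answer: ["b1", "b4", "b5"]

Analysis:
idom tree: b1←b0 b2←b1 b3←b0 b4←b0 b5←b0
Dom at joins:
  b1: preds {b0,b2}: {b0} ∩ {b0,b1,b2} = {b0}; idom=b0
  b4: preds {b2,b3}: {b0,b1,b2} ∩ {b0,b3} = {b0}; idom=b0
  b5: preds {b0,b2,b3,b4}: {b0} ∩ {b0,b1,b2} ∩ {b0,b3} ∩ {b0,b4} = {b0}; idom=b0

Frontier:
  b1←b0: walk · to b0
  b1←b2: walk b2→b1 to b0
  b4←b2: walk b2→b1 to b0
  b4←b3: walk b3 to b0
  b5←b0: walk · to b0
  b5←b2: walk b2→b1 to b0
  b5←b3: walk b3 to b0
  b5←b4: walk b4 to b0
  b0 → ∅
  b1 → {b1,b4,b5}
  b2 → {b1,b4,b5}
  b3 → {b4,b5}
  b4 → {b5}
  b5 → ∅

φ for t: defs {b0,b2,b4}
  DF⁺ = {b1,b4,b5}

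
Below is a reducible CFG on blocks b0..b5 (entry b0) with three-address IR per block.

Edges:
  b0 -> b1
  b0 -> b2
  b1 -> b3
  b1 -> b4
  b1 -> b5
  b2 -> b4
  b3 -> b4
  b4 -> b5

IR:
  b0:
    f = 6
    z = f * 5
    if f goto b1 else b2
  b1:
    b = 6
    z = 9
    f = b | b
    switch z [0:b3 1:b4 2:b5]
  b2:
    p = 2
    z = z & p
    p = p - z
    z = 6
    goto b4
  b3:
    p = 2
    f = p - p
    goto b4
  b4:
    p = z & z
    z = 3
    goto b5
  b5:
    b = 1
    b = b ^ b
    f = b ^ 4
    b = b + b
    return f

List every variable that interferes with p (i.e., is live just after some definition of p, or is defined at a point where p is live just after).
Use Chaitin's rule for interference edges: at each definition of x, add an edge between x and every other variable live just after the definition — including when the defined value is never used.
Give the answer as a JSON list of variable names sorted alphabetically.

def/use:
  b0: {f,z} / ∅
  b1: {b,f,z} / ∅
  b2: {p,z} / {z}
  b3: {f,p} / ∅
  b4: {p,z} / {z}
  b5: {b,f} / ∅

Liveness:
  b0 li=∅ lo={z}
  b1 li=∅ lo={z}
  b2 li={z} lo={z}
  b3 li={z} lo={z}
  b4 li={z} lo=∅
  b5 li=∅ lo=∅

Conflict graph:
  b: {f,z}
  f: {b,z}
  p: {z}
  z: {b,f,p}

N(p) = ["z"]

Answer: ["z"]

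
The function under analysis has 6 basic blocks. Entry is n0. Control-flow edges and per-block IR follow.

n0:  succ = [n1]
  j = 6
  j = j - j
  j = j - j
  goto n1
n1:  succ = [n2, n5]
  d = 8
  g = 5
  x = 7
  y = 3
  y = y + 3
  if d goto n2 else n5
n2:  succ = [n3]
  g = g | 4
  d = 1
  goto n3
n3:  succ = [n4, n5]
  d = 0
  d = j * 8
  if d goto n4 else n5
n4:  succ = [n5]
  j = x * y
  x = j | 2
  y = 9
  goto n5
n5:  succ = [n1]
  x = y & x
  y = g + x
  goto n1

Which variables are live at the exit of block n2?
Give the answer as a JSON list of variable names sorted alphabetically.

Answer: ["g", "j", "x", "y"]

Derivation:
def/use:
  n0: def={j} ue=∅
  n1: def={d,g,x,y} ue=∅
  n2: def={d,g} ue={g}
  n3: def={d} ue={j}
  n4: def={j,x,y} ue={x,y}
  n5: def={x,y} ue={g,x,y}

Liveness:
  n0 li=∅ lo={j}
  n1 li={j} lo={g,j,x,y}
  n2 li={g,j,x,y} lo={g,j,x,y}
  n3 li={g,j,x,y} lo={g,j,x,y}
  n4 li={g,x,y} lo={g,j,x,y}
  n5 li={g,j,x,y} lo={j}

live-out(n2) = ["g", "j", "x", "y"]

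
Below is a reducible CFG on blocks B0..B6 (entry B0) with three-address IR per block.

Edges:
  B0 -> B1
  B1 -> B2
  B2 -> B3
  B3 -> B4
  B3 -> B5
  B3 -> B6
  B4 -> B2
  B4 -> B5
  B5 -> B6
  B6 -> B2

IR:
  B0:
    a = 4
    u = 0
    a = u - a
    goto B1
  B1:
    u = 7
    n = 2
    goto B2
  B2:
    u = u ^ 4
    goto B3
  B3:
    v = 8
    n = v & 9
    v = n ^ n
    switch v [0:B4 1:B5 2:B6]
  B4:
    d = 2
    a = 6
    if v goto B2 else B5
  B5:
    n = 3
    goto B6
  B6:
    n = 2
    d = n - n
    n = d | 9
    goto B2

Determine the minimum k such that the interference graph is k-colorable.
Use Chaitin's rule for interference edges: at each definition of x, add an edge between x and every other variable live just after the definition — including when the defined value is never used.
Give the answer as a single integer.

Answer: 3

Working:
def/use:
  B0 def {a,u} use ∅
  B1 def {n,u} use ∅
  B2 def {u} use {u}
  B3 def {n,v} use ∅
  B4 def {a,d} use {v}
  B5 def {n} use ∅
  B6 def {d,n} use ∅

Backward fixpoint:
  B0: in=∅ out=∅
  B1: in=∅ out={u}
  B2: in={u} out={u}
  B3: in={u} out={u,v}
  B4: in={u,v} out={u}
  B5: in={u} out={u}
  B6: in={u} out={u}

Interference:
  a — {u,v}
  d — {u,v}
  n — {u}
  u — {a,d,n,v}
  v — {a,d,u}

Registers:
  lower bound: {a,u,v} mutually conflict ⇒ χ ≥ 3
  3-colouring: R0={u}  R1={n,v}  R2={a,d}
  χ = 3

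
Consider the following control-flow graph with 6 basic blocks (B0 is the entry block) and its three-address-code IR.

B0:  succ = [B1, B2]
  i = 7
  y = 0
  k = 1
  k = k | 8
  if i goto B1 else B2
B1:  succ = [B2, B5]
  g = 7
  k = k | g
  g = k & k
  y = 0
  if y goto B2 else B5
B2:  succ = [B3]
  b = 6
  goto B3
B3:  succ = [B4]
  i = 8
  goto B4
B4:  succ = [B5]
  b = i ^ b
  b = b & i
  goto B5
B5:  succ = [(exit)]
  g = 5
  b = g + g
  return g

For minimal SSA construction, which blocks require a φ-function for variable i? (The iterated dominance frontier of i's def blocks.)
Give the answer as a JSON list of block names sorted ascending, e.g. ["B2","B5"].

Answer: ["B5"]

Derivation:
idom tree: B1←B0 B2←B0 B3←B2 B4←B3 B5←B0
Dom∩ at merges:
  B2: preds {B0,B1}: {B0} ∩ {B0,B1} = {B0}; idom=B0
  B5: preds {B1,B4}: {B0,B1} ∩ {B0,B2,B3,B4} = {B0}; idom=B0

DF derivation:
  B2←B0: walk · to B0
  B2←B1: walk B1 to B0
  B5←B1: walk B1 to B0
  B5←B4: walk B4→B3→B2 to B0
  DF(B0)=∅
  DF(B1)={B2,B5}
  DF(B2)={B5}
  DF(B3)={B5}
  DF(B4)={B5}
  DF(B5)=∅

φ for i: defs {B0,B3}
  DF⁺ = {B5}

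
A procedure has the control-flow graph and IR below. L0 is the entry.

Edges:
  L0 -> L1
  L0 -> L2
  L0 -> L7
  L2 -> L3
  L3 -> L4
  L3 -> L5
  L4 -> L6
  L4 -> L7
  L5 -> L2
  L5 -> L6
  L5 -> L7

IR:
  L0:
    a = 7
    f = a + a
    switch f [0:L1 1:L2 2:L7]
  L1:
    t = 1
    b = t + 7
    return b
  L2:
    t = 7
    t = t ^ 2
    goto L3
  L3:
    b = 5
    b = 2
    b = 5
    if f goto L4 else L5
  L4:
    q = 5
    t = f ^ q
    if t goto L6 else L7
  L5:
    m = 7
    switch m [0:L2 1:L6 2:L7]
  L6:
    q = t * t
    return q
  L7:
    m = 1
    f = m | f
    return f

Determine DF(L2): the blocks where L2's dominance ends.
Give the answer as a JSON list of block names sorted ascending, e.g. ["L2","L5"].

Answer: ["L2", "L7"]

Analysis:
idom tree: L1←L0 L2←L0 L3←L2 L4←L3 L5←L3 L6←L3 L7←L0
Dom at joins:
  L2: preds {L0,L5}: {L0} ∩ {L0,L2,L3,L5} = {L0}; idom=L0
  L6: preds {L4,L5}: {L0,L2,L3,L4} ∩ {L0,L2,L3,L5} = {L0,L2,L3}; idom=L3
  L7: preds {L0,L4,L5}: {L0} ∩ {L0,L2,L3,L4} ∩ {L0,L2,L3,L5} = {L0}; idom=L0

Frontier:
  L2←L0: walk · to L0
  L2←L5: walk L5→L3→L2 to L0
  L6←L4: walk L4 to L3
  L6←L5: walk L5 to L3
  L7←L0: walk · to L0
  L7←L4: walk L4→L3→L2 to L0
  L7←L5: walk L5→L3→L2 to L0
  L0: DF=∅
  L1: DF=∅
  L2: DF={L2,L7}
  L3: DF={L2,L7}
  L4: DF={L6,L7}
  L5: DF={L2,L6,L7}
  L6: DF=∅
  L7: DF=∅

DF(L2) = ["L2", "L7"]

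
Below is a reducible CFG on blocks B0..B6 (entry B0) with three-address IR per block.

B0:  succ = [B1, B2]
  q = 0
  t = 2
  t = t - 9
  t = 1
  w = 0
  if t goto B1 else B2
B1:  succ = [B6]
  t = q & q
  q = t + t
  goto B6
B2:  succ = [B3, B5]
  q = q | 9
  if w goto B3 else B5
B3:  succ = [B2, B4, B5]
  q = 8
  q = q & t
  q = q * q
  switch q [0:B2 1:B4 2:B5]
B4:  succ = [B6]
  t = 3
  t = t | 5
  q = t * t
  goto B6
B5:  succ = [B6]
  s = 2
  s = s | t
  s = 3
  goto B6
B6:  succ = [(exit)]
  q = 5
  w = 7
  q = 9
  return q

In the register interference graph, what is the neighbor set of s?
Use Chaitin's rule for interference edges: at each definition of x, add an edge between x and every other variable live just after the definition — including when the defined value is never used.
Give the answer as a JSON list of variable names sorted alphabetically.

Block summaries:
  B0: def={q,t,w} ue=∅
  B1: def={q,t} ue={q}
  B2: def={q} ue={q,w}
  B3: def={q} ue={t}
  B4: def={q,t} ue=∅
  B5: def={s} ue={t}
  B6: def={q,w} ue=∅

Backward fixpoint:
  live B0: ∅→{q,t,w}
  live B1: {q}→∅
  live B2: {q,t,w}→{t,w}
  live B3: {t,w}→{q,t,w}
  live B4: ∅→∅
  live B5: {t}→∅
  live B6: ∅→∅

Interfere edges:
  q: {t,w}
  s: {t}
  t: {q,s,w}
  w: {q,t}

N(s) = ["t"]

Answer: ["t"]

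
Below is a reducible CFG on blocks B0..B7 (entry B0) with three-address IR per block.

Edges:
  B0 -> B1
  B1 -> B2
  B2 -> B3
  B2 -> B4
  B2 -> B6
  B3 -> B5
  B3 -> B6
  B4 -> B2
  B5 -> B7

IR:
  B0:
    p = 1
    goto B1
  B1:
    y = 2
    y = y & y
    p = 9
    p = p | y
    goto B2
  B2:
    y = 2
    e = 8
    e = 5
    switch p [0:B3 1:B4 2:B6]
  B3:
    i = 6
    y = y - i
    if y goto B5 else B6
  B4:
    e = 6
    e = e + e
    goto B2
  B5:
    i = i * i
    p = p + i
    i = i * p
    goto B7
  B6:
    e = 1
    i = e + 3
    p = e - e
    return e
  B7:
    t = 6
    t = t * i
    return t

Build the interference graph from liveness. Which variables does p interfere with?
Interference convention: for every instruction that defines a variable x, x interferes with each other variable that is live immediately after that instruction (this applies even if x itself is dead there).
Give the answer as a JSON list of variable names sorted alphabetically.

Block summaries:
  B0: def={p} ue=∅
  B1: def={p,y} ue=∅
  B2: def={e,y} ue={p}
  B3: def={i,y} ue={y}
  B4: def={e} ue=∅
  B5: def={i,p} ue={i,p}
  B6: def={e,i,p} ue=∅
  B7: def={t} ue={i}

Backward fixpoint:
  live B0: ∅→∅
  live B1: ∅→{p}
  live B2: {p}→{p,y}
  live B3: {p,y}→{i,p}
  live B4: {p}→{p}
  live B5: {i,p}→{i}
  live B6: ∅→∅
  live B7: {i}→∅

Interference:
  e: {i,p,y}
  i: {e,p,t,y}
  p: {e,i,y}
  t: {i}
  y: {e,i,p}

N(p) = ["e", "i", "y"]

Answer: ["e", "i", "y"]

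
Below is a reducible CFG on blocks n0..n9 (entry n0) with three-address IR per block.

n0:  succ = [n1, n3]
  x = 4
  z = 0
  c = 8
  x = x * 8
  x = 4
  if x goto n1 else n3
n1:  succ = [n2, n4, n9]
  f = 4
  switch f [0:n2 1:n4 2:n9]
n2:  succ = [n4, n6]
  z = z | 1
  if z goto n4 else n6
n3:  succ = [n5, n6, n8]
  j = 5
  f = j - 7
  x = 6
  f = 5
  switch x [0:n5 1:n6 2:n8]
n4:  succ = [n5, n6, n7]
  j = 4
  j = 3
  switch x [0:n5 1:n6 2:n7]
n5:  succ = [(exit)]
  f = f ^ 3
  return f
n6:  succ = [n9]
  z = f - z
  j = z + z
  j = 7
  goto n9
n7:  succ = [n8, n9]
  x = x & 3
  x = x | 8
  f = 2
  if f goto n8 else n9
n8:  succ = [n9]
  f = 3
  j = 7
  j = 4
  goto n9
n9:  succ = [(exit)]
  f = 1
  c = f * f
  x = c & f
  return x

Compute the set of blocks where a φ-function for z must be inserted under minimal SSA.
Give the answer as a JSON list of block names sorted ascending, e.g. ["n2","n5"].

idom tree: n1←n0 n2←n1 n3←n0 n4←n1 n5←n0 n6←n0 n7←n4 n8←n0 n9←n0
Join-block Dom:
  n4: preds {n1,n2}: {n0,n1} ∩ {n0,n1,n2} = {n0,n1}; idom=n1
  n5: preds {n3,n4}: {n0,n3} ∩ {n0,n1,n4} = {n0}; idom=n0
  n6: preds {n2,n3,n4}: {n0,n1,n2} ∩ {n0,n3} ∩ {n0,n1,n4} = {n0}; idom=n0
  n8: preds {n3,n7}: {n0,n3} ∩ {n0,n1,n4,n7} = {n0}; idom=n0
  n9: preds {n1,n6,n7,n8}: {n0,n1} ∩ {n0,n6} ∩ {n0,n1,n4,n7} ∩ {n0,n8} = {n0}; idom=n0

Frontier:
  n4←n1: walk · to n1
  n4←n2: walk n2 to n1
  n5←n3: walk n3 to n0
  n5←n4: walk n4→n1 to n0
  n6←n2: walk n2→n1 to n0
  n6←n3: walk n3 to n0
  n6←n4: walk n4→n1 to n0
  n8←n3: walk n3 to n0
  n8←n7: walk n7→n4→n1 to n0
  n9←n1: walk n1 to n0
  n9←n6: walk n6 to n0
  n9←n7: walk n7→n4→n1 to n0
  n9←n8: walk n8 to n0
  DF(n0)=∅
  DF(n1)={n5,n6,n8,n9}
  DF(n2)={n4,n6}
  DF(n3)={n5,n6,n8}
  DF(n4)={n5,n6,n8,n9}
  DF(n5)=∅
  DF(n6)={n9}
  DF(n7)={n8,n9}
  DF(n8)={n9}
  DF(n9)=∅

φ for z: defs {n0,n2,n6}
  DF⁺ = {n4,n5,n6,n8,n9}

Answer: ["n4", "n5", "n6", "n8", "n9"]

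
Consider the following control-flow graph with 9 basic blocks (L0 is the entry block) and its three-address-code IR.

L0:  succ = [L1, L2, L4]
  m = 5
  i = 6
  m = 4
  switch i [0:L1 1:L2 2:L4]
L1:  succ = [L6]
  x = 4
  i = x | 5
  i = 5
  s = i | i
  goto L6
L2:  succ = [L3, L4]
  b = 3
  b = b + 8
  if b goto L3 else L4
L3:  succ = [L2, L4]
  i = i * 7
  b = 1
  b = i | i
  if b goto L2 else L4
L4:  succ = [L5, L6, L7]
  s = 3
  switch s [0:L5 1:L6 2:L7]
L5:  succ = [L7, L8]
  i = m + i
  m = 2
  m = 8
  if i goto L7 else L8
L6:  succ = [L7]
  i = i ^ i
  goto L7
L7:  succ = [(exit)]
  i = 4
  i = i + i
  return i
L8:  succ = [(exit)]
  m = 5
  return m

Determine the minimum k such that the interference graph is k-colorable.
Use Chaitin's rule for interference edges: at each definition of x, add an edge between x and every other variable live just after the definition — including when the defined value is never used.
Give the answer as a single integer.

Answer: 3

Derivation:
def/use:
  L0: {i,m} / ∅
  L1: {i,s,x} / ∅
  L2: {b} / ∅
  L3: {b,i} / {i}
  L4: {s} / ∅
  L5: {i,m} / {i,m}
  L6: {i} / {i}
  L7: {i} / ∅
  L8: {m} / ∅

Live sets:
  L0 li=∅ lo={i,m}
  L1 li=∅ lo={i}
  L2 li={i,m} lo={i,m}
  L3 li={i,m} lo={i,m}
  L4 li={i,m} lo={i,m}
  L5 li={i,m} lo=∅
  L6 li={i} lo=∅
  L7 li=∅ lo=∅
  L8 li=∅ lo=∅

Interference:
  b — {i,m}
  i — {b,m,s}
  m — {b,i,s}
  s — {i,m}
  x — ∅

Chromatic number:
  {b,i,m} pairwise interfere (3-clique) ⇒ χ ≥ 3
  3-colouring: r0={i,x}  r1={m}  r2={b,s}
  χ = 3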